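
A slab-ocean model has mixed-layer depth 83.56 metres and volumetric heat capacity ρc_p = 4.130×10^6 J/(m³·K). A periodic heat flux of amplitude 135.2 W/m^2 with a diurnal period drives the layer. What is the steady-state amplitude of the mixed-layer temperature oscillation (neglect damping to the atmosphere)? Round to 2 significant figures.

0.0054 K

Areal heat capacity C = ρc_p × D = 4.130×10^6 × 83.56 = 3.45×10^8 J/(m^2 K).
Angular frequency ω = 2π / T = 2π / 86400 s = 7.27×10^-5 s⁻¹.
Cω = 3.45×10^8 × 7.27×10^-5 = 25100 W/(m²·K).
Amplitude A = F₀ / (Cω) = 135.2 / 25100 = 0.00539 K.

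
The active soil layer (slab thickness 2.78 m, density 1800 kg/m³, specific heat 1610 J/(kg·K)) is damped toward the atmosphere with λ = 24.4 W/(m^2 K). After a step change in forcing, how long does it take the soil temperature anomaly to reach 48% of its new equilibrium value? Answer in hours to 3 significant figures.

Areal heat capacity C = ρ c_p D = 1800 × 1610 × 2.78 = 8.06×10^6 J m⁻² K⁻¹.
τ = C / λ = 8.06×10^6 / 24.4 = 3.30×10^5 s.
Fraction reached: 1 − e^(−t/τ) = 0.48 ⇒ t = −τ ln(1 − 0.48) = τ × 0.654.
t = 2.16×10^5 s = 60.0 hours.

60.0 hours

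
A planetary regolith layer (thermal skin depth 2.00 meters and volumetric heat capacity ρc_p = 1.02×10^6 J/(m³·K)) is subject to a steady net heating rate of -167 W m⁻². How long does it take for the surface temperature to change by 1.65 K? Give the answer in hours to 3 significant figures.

5.60 hours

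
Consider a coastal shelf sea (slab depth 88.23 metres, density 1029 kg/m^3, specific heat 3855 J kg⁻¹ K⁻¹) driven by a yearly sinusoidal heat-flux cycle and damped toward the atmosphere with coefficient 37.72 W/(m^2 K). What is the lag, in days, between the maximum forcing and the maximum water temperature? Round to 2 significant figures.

62 days

Areal heat capacity C = ρ c_p D = 1029 × 3855 × 88.23 = 3.50×10^8 J/(m²·K).
ω = 2π / 3.15×10^7 s = 1.99×10^-7 s⁻¹.
Phase lag φ = arctan(Cω/λ) = arctan(69.7/37.72) = 1.07 rad.
Time lag = φ / ω = 1.07 / 1.99×10^-7 = 5.40×10^6 s = 62.4 days.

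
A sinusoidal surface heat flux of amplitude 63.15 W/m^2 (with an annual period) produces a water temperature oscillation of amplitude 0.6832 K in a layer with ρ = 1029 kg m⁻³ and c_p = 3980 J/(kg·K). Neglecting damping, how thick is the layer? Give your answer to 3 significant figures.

113 m

ω = 2π / 3.15×10^7 s = 1.99×10^-7 s⁻¹.
Required C = F₀ / (A ω) = 63.15 / (0.6832 × 1.99×10^-7) = 4.64×10^8 J/(m²·K).
D = C / (ρ c_p) = 4.64×10^8 / (1029 × 3980) = 113 m.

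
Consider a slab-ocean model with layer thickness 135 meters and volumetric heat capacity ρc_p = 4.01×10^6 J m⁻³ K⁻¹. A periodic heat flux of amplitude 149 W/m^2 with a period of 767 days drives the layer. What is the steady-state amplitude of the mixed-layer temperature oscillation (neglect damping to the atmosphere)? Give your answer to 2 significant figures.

Areal heat capacity C = ρc_p × D = 4.01×10^6 × 135 = 5.41×10^8 J/(m²·K).
Angular frequency ω = 2π / T = 2π / 6.63×10^7 s = 9.48×10^-8 s⁻¹.
Cω = 5.41×10^8 × 9.48×10^-8 = 51.3 W/(m²·K).
Amplitude A = F₀ / (Cω) = 149 / 51.3 = 2.90 K.

2.9 K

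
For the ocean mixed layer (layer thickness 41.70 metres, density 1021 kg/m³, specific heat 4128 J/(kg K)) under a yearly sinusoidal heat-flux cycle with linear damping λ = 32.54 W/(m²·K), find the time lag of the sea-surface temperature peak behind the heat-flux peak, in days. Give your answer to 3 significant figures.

47.8 days

Areal heat capacity C = ρ c_p D = 1021 × 4128 × 41.70 = 1.76×10^8 J/(m²·K).
ω = 2π / 3.15×10^7 s = 1.99×10^-7 s⁻¹.
Phase lag φ = arctan(Cω/λ) = arctan(35.0/32.54) = 0.822 rad.
Time lag = φ / ω = 0.822 / 1.99×10^-7 = 4.13×10^6 s = 47.8 days.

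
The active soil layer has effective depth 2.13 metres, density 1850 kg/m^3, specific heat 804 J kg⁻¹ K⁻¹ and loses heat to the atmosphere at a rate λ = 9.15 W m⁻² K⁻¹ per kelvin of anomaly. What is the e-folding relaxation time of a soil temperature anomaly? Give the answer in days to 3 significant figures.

Areal heat capacity C = ρ c_p D = 1850 × 804 × 2.13 = 3.17×10^6 J m⁻² K⁻¹.
Relaxation time τ = C / λ = 3.17×10^6 / 9.15 = 3.46×10^5 s.
In days: 3.46×10^5 s / (86400 s/day) = 4.01 days.

4.01 days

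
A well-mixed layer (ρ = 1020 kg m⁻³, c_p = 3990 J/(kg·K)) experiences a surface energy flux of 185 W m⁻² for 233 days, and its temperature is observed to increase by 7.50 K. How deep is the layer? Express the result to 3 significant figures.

Heat input Q = F Δt = 185 × 2.01×10^7 s = 3.72×10^9 J/m².
Required areal heat capacity C = Q / ΔT = 4.97×10^8 J/(m²·K).
Depth D = C / (ρ c_p) = 4.97×10^8 / (1020 × 3990) = 122 m.

122 m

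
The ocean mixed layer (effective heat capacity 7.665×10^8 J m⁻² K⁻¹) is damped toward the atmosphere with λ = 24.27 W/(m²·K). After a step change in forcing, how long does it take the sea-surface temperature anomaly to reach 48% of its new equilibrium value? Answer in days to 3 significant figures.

Areal heat capacity C = 7.665×10^8 J m⁻² K⁻¹ (given).
τ = C / λ = 7.66×10^8 / 24.27 = 3.16×10^7 s.
Fraction reached: 1 − e^(−t/τ) = 0.48 ⇒ t = −τ ln(1 − 0.48) = τ × 0.654.
t = 2.07×10^7 s = 239 days.

239 days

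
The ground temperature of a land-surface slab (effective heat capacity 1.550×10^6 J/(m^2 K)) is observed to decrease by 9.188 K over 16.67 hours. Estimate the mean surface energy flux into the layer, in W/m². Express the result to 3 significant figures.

-237

Areal heat capacity C = 1.550×10^6 J/(m^2 K) (given).
Required heat per unit area: Q = C ΔT = 1.55×10^6 × -9.188 = -1.42×10^7 J/m².
Flux F = Q / Δt = -1.42×10^7 / 60000 s = -237 W/m².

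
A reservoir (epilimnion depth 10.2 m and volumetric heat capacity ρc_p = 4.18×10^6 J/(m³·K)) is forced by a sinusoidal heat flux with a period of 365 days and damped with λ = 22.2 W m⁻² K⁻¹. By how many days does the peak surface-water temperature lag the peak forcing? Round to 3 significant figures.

Areal heat capacity C = ρc_p × D = 4.18×10^6 × 10.2 = 4.26×10^7 J/(m^2 K).
ω = 2π / 3.15×10^7 s = 1.99×10^-7 s⁻¹.
Phase lag φ = arctan(Cω/λ) = arctan(8.49/22.2) = 0.365 rad.
Time lag = φ / ω = 0.365 / 1.99×10^-7 = 1.83×10^6 s = 21.2 days.

21.2 days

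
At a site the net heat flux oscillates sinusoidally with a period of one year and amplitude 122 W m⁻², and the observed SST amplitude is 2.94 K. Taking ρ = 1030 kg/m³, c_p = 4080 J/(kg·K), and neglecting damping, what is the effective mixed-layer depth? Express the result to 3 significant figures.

49.6 m

ω = 2π / 3.15×10^7 s = 1.99×10^-7 s⁻¹.
Required C = F₀ / (A ω) = 122 / (2.94 × 1.99×10^-7) = 2.08×10^8 J/(m²·K).
D = C / (ρ c_p) = 2.08×10^8 / (1030 × 4080) = 49.6 m.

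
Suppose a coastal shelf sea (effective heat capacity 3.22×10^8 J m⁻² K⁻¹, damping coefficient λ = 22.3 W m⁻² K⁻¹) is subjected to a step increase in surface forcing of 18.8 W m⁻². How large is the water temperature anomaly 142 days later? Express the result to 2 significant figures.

0.48 K

Areal heat capacity C = 3.22×10^8 J m⁻² K⁻¹ (given).
τ = C / λ = 3.22×10^8 / 22.3 = 1.44×10^7 s.
Equilibrium anomaly ΔT_eq = F / λ = 18.8 / 22.3 = 0.843 K.
t = 142 days = 1.23×10^7 s, so t/τ = 0.850.
ΔT(t) = ΔT_eq (1 − e^(−t/τ)) = 0.843 × (1 − e^−0.850) = 0.483 K.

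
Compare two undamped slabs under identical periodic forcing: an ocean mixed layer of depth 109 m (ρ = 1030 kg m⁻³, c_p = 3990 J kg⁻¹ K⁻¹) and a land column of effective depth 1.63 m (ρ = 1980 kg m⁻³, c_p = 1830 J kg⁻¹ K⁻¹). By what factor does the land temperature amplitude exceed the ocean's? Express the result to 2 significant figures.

C_ocean = 1030 × 3990 × 109 = 4.48×10^8 J/(m²·K).
C_land = 1980 × 1830 × 1.63 = 5.91×10^6 J/(m²·K).
Undamped amplitude ∝ 1/C, so A_land/A_ocean = C_ocean/C_land = 75.8.

76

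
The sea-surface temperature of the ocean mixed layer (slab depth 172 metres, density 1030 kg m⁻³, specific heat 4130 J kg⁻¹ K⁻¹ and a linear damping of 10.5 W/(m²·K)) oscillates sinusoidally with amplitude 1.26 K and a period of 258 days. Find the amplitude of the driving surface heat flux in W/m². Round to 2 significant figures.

260

Areal heat capacity C = ρ c_p D = 1030 × 4130 × 172 = 7.32×10^8 J/(m^2 K).
ω = 2π / 2.23×10^7 s = 2.82×10^-7 s⁻¹.
√((Cω)² + λ²) = √((206)² + 10.5²) = 207 W/(m²·K).
F₀ = A × √((Cω)²+λ²) = 1.26 × 207 = 260 W/m².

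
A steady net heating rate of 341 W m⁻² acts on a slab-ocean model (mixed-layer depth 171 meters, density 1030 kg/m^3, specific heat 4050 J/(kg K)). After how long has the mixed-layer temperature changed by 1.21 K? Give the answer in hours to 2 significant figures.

Areal heat capacity C = ρ c_p D = 1030 × 4050 × 171 = 7.13×10^8 J/(m²·K).
Time required: Δt = C ΔT / F = 7.13×10^8 × 1.21 / 341 = 2.53×10^6 s.
In hours: 2.53×10^6 s / (3600 s/hour) = 703 hours.

700 hours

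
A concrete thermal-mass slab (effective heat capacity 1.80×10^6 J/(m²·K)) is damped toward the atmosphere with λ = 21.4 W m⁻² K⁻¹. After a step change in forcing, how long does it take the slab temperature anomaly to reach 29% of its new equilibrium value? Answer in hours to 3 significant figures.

Areal heat capacity C = 1.80×10^6 J/(m²·K) (given).
τ = C / λ = 1.80×10^6 / 21.4 = 84100 s.
Fraction reached: 1 − e^(−t/τ) = 0.29 ⇒ t = −τ ln(1 − 0.29) = τ × 0.342.
t = 28800 s = 8.00 hours.

8.00 hours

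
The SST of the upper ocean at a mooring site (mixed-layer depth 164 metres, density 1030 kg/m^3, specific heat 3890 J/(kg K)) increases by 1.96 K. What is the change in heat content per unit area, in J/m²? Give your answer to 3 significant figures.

1.29×10^9

Areal heat capacity C = ρ c_p D = 1030 × 3890 × 164 = 6.57×10^8 J m⁻² K⁻¹.
ΔQ = C ΔT = 6.57×10^8 × 1.96 = 1.29×10^9 J/m².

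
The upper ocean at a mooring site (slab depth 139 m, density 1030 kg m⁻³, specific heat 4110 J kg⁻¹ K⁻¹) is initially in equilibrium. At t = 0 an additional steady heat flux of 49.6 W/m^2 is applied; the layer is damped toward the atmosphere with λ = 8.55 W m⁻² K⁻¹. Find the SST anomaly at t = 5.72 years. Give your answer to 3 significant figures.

5.38 K

Areal heat capacity C = ρ c_p D = 1030 × 4110 × 139 = 5.88×10^8 J m⁻² K⁻¹.
τ = C / λ = 5.88×10^8 / 8.55 = 6.88×10^7 s.
Equilibrium anomaly ΔT_eq = F / λ = 49.6 / 8.55 = 5.80 K.
t = 5.72 years = 1.81×10^8 s, so t/τ = 2.62.
ΔT(t) = ΔT_eq (1 − e^(−t/τ)) = 5.80 × (1 − e^−2.62) = 5.38 K.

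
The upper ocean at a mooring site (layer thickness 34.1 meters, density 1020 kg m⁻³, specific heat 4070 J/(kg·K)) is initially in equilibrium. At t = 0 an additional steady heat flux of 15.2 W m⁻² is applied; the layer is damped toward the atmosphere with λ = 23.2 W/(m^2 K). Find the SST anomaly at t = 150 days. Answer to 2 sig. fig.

0.58 K

Areal heat capacity C = ρ c_p D = 1020 × 4070 × 34.1 = 1.42×10^8 J/(m²·K).
τ = C / λ = 1.42×10^8 / 23.2 = 6.10×10^6 s.
Equilibrium anomaly ΔT_eq = F / λ = 15.2 / 23.2 = 0.655 K.
t = 150 days = 1.30×10^7 s, so t/τ = 2.12.
ΔT(t) = ΔT_eq (1 − e^(−t/τ)) = 0.655 × (1 − e^−2.12) = 0.577 K.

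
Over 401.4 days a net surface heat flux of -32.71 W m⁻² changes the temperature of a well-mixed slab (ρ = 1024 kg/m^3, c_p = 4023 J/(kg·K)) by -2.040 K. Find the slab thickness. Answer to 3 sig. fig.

Heat input Q = F Δt = -32.71 × 3.47×10^7 s = -1.13×10^9 J/m².
Required areal heat capacity C = Q / ΔT = 5.56×10^8 J/(m²·K).
Depth D = C / (ρ c_p) = 5.56×10^8 / (1024 × 4023) = 135 m.

135 m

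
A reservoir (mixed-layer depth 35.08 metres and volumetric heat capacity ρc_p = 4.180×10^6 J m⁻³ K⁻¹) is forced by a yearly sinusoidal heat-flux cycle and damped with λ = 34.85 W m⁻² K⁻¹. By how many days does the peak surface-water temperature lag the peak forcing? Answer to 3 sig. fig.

Areal heat capacity C = ρc_p × D = 4.180×10^6 × 35.08 = 1.47×10^8 J/(m²·K).
ω = 2π / 3.15×10^7 s = 1.99×10^-7 s⁻¹.
Phase lag φ = arctan(Cω/λ) = arctan(29.2/34.85) = 0.698 rad.
Time lag = φ / ω = 0.698 / 1.99×10^-7 = 3.50×10^6 s = 40.5 days.

40.5 days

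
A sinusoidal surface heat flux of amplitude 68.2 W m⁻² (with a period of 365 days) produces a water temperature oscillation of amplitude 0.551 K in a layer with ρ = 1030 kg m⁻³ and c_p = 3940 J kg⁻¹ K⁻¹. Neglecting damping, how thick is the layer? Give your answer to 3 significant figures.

ω = 2π / 3.15×10^7 s = 1.99×10^-7 s⁻¹.
Required C = F₀ / (A ω) = 68.2 / (0.551 × 1.99×10^-7) = 6.21×10^8 J/(m²·K).
D = C / (ρ c_p) = 6.21×10^8 / (1030 × 3940) = 153 m.

153 m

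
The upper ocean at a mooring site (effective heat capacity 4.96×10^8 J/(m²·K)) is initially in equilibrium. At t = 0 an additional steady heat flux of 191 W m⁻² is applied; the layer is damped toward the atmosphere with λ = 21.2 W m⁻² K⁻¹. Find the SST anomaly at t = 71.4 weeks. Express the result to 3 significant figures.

7.59 K

Areal heat capacity C = 4.96×10^8 J/(m²·K) (given).
τ = C / λ = 4.96×10^8 / 21.2 = 2.34×10^7 s.
Equilibrium anomaly ΔT_eq = F / λ = 191 / 21.2 = 9.01 K.
t = 71.4 weeks = 4.32×10^7 s, so t/τ = 1.85.
ΔT(t) = ΔT_eq (1 − e^(−t/τ)) = 9.01 × (1 − e^−1.85) = 7.59 K.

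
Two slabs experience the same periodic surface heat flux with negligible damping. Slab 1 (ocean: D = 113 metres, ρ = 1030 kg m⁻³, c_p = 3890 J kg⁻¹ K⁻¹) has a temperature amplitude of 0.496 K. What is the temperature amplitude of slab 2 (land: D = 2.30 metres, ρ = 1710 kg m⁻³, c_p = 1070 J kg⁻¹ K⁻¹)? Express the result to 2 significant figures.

53 K

C_ocean = 4.53×10^8 J/(m²·K); C_land = 4.21×10^6 J/(m²·K).
A ∝ 1/C ⇒ A_land = A_ocean × C_ocean/C_land = 0.496 × 108 = 53.4 K.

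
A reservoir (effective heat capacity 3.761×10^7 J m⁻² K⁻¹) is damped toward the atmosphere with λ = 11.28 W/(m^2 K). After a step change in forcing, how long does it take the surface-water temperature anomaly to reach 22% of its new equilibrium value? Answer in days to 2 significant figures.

Areal heat capacity C = 3.761×10^7 J m⁻² K⁻¹ (given).
τ = C / λ = 3.76×10^7 / 11.28 = 3.33×10^6 s.
Fraction reached: 1 − e^(−t/τ) = 0.22 ⇒ t = −τ ln(1 − 0.22) = τ × 0.248.
t = 8.28×10^5 s = 9.59 days.

9.6 days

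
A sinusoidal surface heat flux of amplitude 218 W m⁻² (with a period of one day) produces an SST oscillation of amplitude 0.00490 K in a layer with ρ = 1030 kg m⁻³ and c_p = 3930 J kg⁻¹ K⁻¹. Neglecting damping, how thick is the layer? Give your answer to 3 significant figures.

151 m

ω = 2π / 86400 s = 7.27×10^-5 s⁻¹.
Required C = F₀ / (A ω) = 218 / (0.00490 × 7.27×10^-5) = 6.12×10^8 J/(m²·K).
D = C / (ρ c_p) = 6.12×10^8 / (1030 × 3930) = 151 m.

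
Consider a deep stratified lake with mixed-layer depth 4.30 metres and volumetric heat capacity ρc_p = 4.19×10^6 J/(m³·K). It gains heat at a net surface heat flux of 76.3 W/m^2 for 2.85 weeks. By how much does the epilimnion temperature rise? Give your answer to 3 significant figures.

Areal heat capacity C = ρc_p × D = 4.19×10^6 × 4.30 = 1.80×10^7 J/(m^2 K).
Net heat input Q = F Δt = 76.3 × (2.85 weeks × 6.048×10^5 s/week) = 1.32×10^8 J/m².
ΔT = Q / C = 1.32×10^8 / 1.80×10^7 = 7.30 K.

7.30 K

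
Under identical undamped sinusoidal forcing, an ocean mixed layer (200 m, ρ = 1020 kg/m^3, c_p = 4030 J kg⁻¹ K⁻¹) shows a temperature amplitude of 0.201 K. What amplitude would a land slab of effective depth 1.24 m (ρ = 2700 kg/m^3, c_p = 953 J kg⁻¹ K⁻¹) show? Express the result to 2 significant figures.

52 K

C_ocean = 8.22×10^8 J/(m²·K); C_land = 3.19×10^6 J/(m²·K).
A ∝ 1/C ⇒ A_land = A_ocean × C_ocean/C_land = 0.201 × 258 = 51.8 K.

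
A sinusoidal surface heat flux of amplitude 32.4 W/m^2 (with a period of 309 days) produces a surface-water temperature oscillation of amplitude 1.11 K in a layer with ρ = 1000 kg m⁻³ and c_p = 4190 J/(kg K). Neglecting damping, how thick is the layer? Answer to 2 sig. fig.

30 m

ω = 2π / 2.67×10^7 s = 2.35×10^-7 s⁻¹.
Required C = F₀ / (A ω) = 32.4 / (1.11 × 2.35×10^-7) = 1.24×10^8 J/(m²·K).
D = C / (ρ c_p) = 1.24×10^8 / (1000 × 4190) = 29.6 m.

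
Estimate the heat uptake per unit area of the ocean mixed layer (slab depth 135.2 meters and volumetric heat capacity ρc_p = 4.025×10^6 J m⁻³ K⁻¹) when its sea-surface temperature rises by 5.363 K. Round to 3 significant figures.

Areal heat capacity C = ρc_p × D = 4.025×10^6 × 135.2 = 5.44×10^8 J/(m²·K).
ΔQ = C ΔT = 5.44×10^8 × 5.363 = 2.92×10^9 J/m².

2.92×10^9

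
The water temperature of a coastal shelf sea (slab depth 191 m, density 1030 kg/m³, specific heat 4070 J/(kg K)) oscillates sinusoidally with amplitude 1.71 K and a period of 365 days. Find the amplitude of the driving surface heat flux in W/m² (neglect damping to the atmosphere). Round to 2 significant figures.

270

Areal heat capacity C = ρ c_p D = 1030 × 4070 × 191 = 8.01×10^8 J/(m^2 K).
ω = 2π / 3.15×10^7 s = 1.99×10^-7 s⁻¹.
Cω = 8.01×10^8 × 1.99×10^-7 = 160 W/(m²·K).
F₀ = A × Cω = 1.71 × 160 = 273 W/m².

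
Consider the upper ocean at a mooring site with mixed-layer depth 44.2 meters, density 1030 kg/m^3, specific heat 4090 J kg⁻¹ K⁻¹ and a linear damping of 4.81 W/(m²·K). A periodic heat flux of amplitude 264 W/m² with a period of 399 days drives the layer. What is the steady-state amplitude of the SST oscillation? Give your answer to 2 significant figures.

7.7 K

Areal heat capacity C = ρ c_p D = 1030 × 4090 × 44.2 = 1.86×10^8 J/(m^2 K).
Angular frequency ω = 2π / T = 2π / 3.45×10^7 s = 1.82×10^-7 s⁻¹.
√((Cω)² + λ²) = √((33.9)² + 4.81²) = 34.3 W/(m²·K).
Amplitude A = F₀ / √((Cω)²+λ²) = 264 / 34.3 = 7.70 K.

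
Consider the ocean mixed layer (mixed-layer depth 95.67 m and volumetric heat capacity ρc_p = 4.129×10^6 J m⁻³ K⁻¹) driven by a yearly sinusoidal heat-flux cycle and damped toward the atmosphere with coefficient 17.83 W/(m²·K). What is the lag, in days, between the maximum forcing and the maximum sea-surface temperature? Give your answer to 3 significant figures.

Areal heat capacity C = ρc_p × D = 4.129×10^6 × 95.67 = 3.95×10^8 J/(m²·K).
ω = 2π / 3.15×10^7 s = 1.99×10^-7 s⁻¹.
Phase lag φ = arctan(Cω/λ) = arctan(78.7/17.83) = 1.35 rad.
Time lag = φ / ω = 1.35 / 1.99×10^-7 = 6.77×10^6 s = 78.3 days.

78.3 days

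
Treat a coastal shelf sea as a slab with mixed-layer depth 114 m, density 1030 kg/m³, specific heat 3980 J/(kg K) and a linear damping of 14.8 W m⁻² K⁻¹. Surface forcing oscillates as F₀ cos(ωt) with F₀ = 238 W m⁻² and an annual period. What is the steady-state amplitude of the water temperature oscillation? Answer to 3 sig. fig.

Areal heat capacity C = ρ c_p D = 1030 × 3980 × 114 = 4.67×10^8 J/(m²·K).
Angular frequency ω = 2π / T = 2π / 3.15×10^7 s = 1.99×10^-7 s⁻¹.
√((Cω)² + λ²) = √((93.1)² + 14.8²) = 94.3 W/(m²·K).
Amplitude A = F₀ / √((Cω)²+λ²) = 238 / 94.3 = 2.52 K.

2.52 K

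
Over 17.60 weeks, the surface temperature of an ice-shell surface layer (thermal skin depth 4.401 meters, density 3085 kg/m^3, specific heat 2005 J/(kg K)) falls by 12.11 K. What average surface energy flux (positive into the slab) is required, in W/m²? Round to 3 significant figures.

Areal heat capacity C = ρ c_p D = 3085 × 2005 × 4.401 = 2.72×10^7 J m⁻² K⁻¹.
Required heat per unit area: Q = C ΔT = 2.72×10^7 × -12.11 = -3.30×10^8 J/m².
Flux F = Q / Δt = -3.30×10^8 / 1.06×10^7 s = -31.0 W/m².

-31.0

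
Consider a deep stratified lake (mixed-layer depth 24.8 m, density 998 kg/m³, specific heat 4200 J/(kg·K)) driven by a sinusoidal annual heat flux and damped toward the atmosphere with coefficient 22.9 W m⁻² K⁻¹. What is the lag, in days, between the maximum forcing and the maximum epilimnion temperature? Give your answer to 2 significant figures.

43 days

Areal heat capacity C = ρ c_p D = 998 × 4200 × 24.8 = 1.04×10^8 J/(m²·K).
ω = 2π / 3.15×10^7 s = 1.99×10^-7 s⁻¹.
Phase lag φ = arctan(Cω/λ) = arctan(20.7/22.9) = 0.735 rad.
Time lag = φ / ω = 0.735 / 1.99×10^-7 = 3.69×10^6 s = 42.7 days.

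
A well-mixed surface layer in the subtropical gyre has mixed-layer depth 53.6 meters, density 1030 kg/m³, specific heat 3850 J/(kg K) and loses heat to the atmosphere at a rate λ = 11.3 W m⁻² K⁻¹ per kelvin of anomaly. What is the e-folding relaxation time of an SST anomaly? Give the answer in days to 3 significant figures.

218 days

Areal heat capacity C = ρ c_p D = 1030 × 3850 × 53.6 = 2.13×10^8 J/(m²·K).
Relaxation time τ = C / λ = 2.13×10^8 / 11.3 = 1.88×10^7 s.
In days: 1.88×10^7 s / (86400 s/day) = 218 days.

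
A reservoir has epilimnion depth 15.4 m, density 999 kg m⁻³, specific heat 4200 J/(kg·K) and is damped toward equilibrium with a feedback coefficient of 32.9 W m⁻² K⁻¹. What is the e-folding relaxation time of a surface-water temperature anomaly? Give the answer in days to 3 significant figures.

Areal heat capacity C = ρ c_p D = 999 × 4200 × 15.4 = 6.46×10^7 J/(m²·K).
Relaxation time τ = C / λ = 6.46×10^7 / 32.9 = 1.96×10^6 s.
In days: 1.96×10^6 s / (86400 s/day) = 22.7 days.

22.7 days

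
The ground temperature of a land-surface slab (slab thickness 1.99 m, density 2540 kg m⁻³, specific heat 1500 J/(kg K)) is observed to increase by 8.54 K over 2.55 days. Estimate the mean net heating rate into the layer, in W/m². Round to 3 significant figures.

294

Areal heat capacity C = ρ c_p D = 2540 × 1500 × 1.99 = 7.58×10^6 J m⁻² K⁻¹.
Required heat per unit area: Q = C ΔT = 7.58×10^6 × 8.54 = 6.47×10^7 J/m².
Flux F = Q / Δt = 6.47×10^7 / 2.20×10^5 s = 294 W/m².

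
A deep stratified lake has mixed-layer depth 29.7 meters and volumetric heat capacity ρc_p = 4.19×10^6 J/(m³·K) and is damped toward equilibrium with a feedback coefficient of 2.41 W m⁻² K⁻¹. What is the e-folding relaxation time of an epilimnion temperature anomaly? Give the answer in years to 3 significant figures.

1.64 years

Areal heat capacity C = ρc_p × D = 4.19×10^6 × 29.7 = 1.24×10^8 J/(m²·K).
Relaxation time τ = C / λ = 1.24×10^8 / 2.41 = 5.16×10^7 s.
In years: 5.16×10^7 s / (3.156×10^7 s/year) = 1.64 years.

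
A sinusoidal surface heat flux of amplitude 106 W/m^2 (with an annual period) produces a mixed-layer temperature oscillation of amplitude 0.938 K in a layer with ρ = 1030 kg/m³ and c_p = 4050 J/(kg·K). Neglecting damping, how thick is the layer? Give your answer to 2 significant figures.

140 m

ω = 2π / 3.15×10^7 s = 1.99×10^-7 s⁻¹.
Required C = F₀ / (A ω) = 106 / (0.938 × 1.99×10^-7) = 5.67×10^8 J/(m²·K).
D = C / (ρ c_p) = 5.67×10^8 / (1030 × 4050) = 136 m.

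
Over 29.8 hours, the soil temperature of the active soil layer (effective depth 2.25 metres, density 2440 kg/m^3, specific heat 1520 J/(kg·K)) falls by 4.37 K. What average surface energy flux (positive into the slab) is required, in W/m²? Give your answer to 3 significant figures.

-340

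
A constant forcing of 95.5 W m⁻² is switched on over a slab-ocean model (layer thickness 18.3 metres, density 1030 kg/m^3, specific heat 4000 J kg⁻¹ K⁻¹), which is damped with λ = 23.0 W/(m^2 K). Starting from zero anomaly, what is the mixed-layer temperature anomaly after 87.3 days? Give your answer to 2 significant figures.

Areal heat capacity C = ρ c_p D = 1030 × 4000 × 18.3 = 7.54×10^7 J m⁻² K⁻¹.
τ = C / λ = 7.54×10^7 / 23.0 = 3.28×10^6 s.
Equilibrium anomaly ΔT_eq = F / λ = 95.5 / 23.0 = 4.15 K.
t = 87.3 days = 7.54×10^6 s, so t/τ = 2.30.
ΔT(t) = ΔT_eq (1 − e^(−t/τ)) = 4.15 × (1 − e^−2.30) = 3.74 K.

3.7 K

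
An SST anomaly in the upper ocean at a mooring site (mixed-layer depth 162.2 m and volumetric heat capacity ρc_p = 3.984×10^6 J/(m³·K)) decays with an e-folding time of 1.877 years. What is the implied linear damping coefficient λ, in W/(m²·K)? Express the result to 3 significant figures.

10.9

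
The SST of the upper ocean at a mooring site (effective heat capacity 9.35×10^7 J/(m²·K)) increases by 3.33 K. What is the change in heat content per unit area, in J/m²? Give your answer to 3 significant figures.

3.11×10^8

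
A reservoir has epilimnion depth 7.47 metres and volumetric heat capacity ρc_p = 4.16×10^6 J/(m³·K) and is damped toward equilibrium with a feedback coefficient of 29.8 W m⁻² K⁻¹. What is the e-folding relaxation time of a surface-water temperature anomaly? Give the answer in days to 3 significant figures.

Areal heat capacity C = ρc_p × D = 4.16×10^6 × 7.47 = 3.11×10^7 J m⁻² K⁻¹.
Relaxation time τ = C / λ = 3.11×10^7 / 29.8 = 1.04×10^6 s.
In days: 1.04×10^6 s / (86400 s/day) = 12.1 days.

12.1 days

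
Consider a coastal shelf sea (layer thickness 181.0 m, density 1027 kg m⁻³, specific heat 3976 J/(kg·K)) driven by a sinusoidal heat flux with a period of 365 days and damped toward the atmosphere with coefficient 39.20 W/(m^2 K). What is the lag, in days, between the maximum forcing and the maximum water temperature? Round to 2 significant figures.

76 days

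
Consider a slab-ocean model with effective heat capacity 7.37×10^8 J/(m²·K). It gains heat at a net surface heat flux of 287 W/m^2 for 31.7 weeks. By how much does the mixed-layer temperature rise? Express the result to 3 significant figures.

7.47 K

Areal heat capacity C = 7.37×10^8 J/(m²·K) (given).
Net heat input Q = F Δt = 287 × (31.7 weeks × 6.048×10^5 s/week) = 5.50×10^9 J/m².
ΔT = Q / C = 5.50×10^9 / 7.37×10^8 = 7.47 K.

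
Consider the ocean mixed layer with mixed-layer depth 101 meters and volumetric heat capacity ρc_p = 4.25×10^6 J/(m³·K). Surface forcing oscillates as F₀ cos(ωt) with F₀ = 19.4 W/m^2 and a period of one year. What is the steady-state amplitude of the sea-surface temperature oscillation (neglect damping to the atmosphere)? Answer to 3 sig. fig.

Areal heat capacity C = ρc_p × D = 4.25×10^6 × 101 = 4.29×10^8 J/(m^2 K).
Angular frequency ω = 2π / T = 2π / 3.15×10^7 s = 1.99×10^-7 s⁻¹.
Cω = 4.29×10^8 × 1.99×10^-7 = 85.5 W/(m²·K).
Amplitude A = F₀ / (Cω) = 19.4 / 85.5 = 0.227 K.

0.227 K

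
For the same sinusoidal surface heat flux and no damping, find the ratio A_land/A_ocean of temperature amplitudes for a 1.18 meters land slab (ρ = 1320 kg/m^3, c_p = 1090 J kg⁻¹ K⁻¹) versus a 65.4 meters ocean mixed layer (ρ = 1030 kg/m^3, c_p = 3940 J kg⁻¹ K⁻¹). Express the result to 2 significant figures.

160

C_ocean = 1030 × 3940 × 65.4 = 2.65×10^8 J/(m²·K).
C_land = 1320 × 1090 × 1.18 = 1.70×10^6 J/(m²·K).
Undamped amplitude ∝ 1/C, so A_land/A_ocean = C_ocean/C_land = 156.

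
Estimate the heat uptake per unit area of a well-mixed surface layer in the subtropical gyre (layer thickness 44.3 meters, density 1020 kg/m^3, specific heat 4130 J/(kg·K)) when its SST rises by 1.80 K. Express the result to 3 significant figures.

3.36×10^8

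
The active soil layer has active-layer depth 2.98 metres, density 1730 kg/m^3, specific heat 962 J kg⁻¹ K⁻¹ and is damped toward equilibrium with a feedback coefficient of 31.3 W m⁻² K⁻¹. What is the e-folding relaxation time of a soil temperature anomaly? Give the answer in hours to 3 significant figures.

44.0 hours

Areal heat capacity C = ρ c_p D = 1730 × 962 × 2.98 = 4.96×10^6 J m⁻² K⁻¹.
Relaxation time τ = C / λ = 4.96×10^6 / 31.3 = 1.58×10^5 s.
In hours: 1.58×10^5 s / (3600 s/hour) = 44.0 hours.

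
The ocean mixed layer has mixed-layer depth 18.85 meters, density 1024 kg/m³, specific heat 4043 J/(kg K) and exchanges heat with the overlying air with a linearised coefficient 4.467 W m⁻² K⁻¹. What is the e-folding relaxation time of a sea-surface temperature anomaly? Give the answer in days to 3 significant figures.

202 days

Areal heat capacity C = ρ c_p D = 1024 × 4043 × 18.85 = 7.80×10^7 J m⁻² K⁻¹.
Relaxation time τ = C / λ = 7.80×10^7 / 4.467 = 1.75×10^7 s.
In days: 1.75×10^7 s / (86400 s/day) = 202 days.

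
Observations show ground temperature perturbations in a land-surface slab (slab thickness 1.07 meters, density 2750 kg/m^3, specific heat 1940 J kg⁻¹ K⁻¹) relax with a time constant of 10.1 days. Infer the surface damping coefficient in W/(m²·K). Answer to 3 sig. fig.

6.54

Areal heat capacity C = ρ c_p D = 2750 × 1940 × 1.07 = 5.71×10^6 J/(m^2 K).
τ = 10.1 days = 8.73×10^5 s.
λ = C / τ = 5.71×10^6 / 8.73×10^5 = 6.54 W/(m²·K).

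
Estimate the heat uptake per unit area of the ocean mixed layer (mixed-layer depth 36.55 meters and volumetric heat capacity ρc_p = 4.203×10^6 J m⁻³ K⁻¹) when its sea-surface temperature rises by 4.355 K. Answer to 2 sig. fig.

6.7×10^8

Areal heat capacity C = ρc_p × D = 4.203×10^6 × 36.55 = 1.54×10^8 J/(m²·K).
ΔQ = C ΔT = 1.54×10^8 × 4.355 = 6.69×10^8 J/m².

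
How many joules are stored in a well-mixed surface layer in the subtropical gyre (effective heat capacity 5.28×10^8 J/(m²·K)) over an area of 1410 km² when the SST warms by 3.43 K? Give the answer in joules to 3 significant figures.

2.55×10^18 J

Areal heat capacity C = 5.28×10^8 J/(m²·K) (given).
Heat per unit area: q = C ΔT = 5.28×10^8 × 3.43 = 1.81×10^9 J/m².
Total heat: Q = q × A = 1.81×10^9 × (1410 × 10⁶ m²) = 2.55×10^18 J.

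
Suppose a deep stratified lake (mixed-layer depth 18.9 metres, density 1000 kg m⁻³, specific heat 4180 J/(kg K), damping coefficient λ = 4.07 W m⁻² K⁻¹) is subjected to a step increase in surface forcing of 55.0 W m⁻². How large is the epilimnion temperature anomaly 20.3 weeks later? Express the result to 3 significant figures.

6.33 K

Areal heat capacity C = ρ c_p D = 1000 × 4180 × 18.9 = 7.90×10^7 J m⁻² K⁻¹.
τ = C / λ = 7.90×10^7 / 4.07 = 1.94×10^7 s.
Equilibrium anomaly ΔT_eq = F / λ = 55.0 / 4.07 = 13.5 K.
t = 20.3 weeks = 1.23×10^7 s, so t/τ = 0.633.
ΔT(t) = ΔT_eq (1 − e^(−t/τ)) = 13.5 × (1 − e^−0.633) = 6.33 K.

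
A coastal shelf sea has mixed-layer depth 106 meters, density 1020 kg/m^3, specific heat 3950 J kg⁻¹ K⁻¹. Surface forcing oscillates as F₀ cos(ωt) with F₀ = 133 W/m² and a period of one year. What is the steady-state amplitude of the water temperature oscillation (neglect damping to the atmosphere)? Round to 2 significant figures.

Areal heat capacity C = ρ c_p D = 1020 × 3950 × 106 = 4.27×10^8 J/(m²·K).
Angular frequency ω = 2π / T = 2π / 3.15×10^7 s = 1.99×10^-7 s⁻¹.
Cω = 4.27×10^8 × 1.99×10^-7 = 85.1 W/(m²·K).
Amplitude A = F₀ / (Cω) = 133 / 85.1 = 1.56 K.

1.6 K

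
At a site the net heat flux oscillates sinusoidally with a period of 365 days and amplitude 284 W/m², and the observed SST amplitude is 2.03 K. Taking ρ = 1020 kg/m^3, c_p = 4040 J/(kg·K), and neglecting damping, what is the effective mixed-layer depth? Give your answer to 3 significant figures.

170 m

ω = 2π / 3.15×10^7 s = 1.99×10^-7 s⁻¹.
Required C = F₀ / (A ω) = 284 / (2.03 × 1.99×10^-7) = 7.02×10^8 J/(m²·K).
D = C / (ρ c_p) = 7.02×10^8 / (1020 × 4040) = 170 m.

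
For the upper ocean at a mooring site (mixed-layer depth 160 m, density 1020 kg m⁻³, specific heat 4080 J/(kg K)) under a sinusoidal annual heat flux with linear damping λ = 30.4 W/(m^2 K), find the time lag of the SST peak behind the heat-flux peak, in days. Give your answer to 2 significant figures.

Areal heat capacity C = ρ c_p D = 1020 × 4080 × 160 = 6.66×10^8 J/(m^2 K).
ω = 2π / 3.15×10^7 s = 1.99×10^-7 s⁻¹.
Phase lag φ = arctan(Cω/λ) = arctan(133/30.4) = 1.35 rad.
Time lag = φ / ω = 1.35 / 1.99×10^-7 = 6.75×10^6 s = 78.2 days.

78 days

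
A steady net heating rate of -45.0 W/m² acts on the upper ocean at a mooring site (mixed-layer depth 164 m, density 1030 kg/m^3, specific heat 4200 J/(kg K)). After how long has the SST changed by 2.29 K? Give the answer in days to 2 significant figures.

420 days

Areal heat capacity C = ρ c_p D = 1030 × 4200 × 164 = 7.09×10^8 J m⁻² K⁻¹.
Time required: Δt = C ΔT / F = 7.09×10^8 × -2.29 / -45.0 = 3.61×10^7 s.
In days: 3.61×10^7 s / (86400 s/day) = 418 days.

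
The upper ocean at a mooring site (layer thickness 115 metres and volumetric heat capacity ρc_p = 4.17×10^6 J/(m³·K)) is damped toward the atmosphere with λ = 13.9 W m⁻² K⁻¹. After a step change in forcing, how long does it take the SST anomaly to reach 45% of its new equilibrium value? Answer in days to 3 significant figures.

239 days

Areal heat capacity C = ρc_p × D = 4.17×10^6 × 115 = 4.80×10^8 J/(m²·K).
τ = C / λ = 4.80×10^8 / 13.9 = 3.45×10^7 s.
Fraction reached: 1 − e^(−t/τ) = 0.45 ⇒ t = −τ ln(1 − 0.45) = τ × 0.598.
t = 2.06×10^7 s = 239 days.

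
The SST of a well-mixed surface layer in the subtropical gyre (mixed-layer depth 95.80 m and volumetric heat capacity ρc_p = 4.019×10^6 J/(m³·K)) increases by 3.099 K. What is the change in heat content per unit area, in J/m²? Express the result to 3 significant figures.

Areal heat capacity C = ρc_p × D = 4.019×10^6 × 95.80 = 3.85×10^8 J/(m^2 K).
ΔQ = C ΔT = 3.85×10^8 × 3.099 = 1.19×10^9 J/m².

1.19×10^9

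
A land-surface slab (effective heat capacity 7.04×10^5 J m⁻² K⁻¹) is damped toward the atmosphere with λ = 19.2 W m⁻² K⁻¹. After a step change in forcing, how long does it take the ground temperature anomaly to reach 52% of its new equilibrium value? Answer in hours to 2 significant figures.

7.5 hours

Areal heat capacity C = 7.04×10^5 J m⁻² K⁻¹ (given).
τ = C / λ = 7.04×10^5 / 19.2 = 36700 s.
Fraction reached: 1 − e^(−t/τ) = 0.52 ⇒ t = −τ ln(1 − 0.52) = τ × 0.734.
t = 26900 s = 7.48 hours.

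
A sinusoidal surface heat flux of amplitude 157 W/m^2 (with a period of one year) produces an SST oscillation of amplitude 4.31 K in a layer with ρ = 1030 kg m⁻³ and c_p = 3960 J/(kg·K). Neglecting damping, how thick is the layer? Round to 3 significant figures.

ω = 2π / 3.15×10^7 s = 1.99×10^-7 s⁻¹.
Required C = F₀ / (A ω) = 157 / (4.31 × 1.99×10^-7) = 1.83×10^8 J/(m²·K).
D = C / (ρ c_p) = 1.83×10^8 / (1030 × 3960) = 44.8 m.

44.8 m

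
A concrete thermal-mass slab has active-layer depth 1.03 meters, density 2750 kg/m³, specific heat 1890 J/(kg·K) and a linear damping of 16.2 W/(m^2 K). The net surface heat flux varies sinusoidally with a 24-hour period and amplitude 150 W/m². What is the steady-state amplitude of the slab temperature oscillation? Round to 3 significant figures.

0.385 K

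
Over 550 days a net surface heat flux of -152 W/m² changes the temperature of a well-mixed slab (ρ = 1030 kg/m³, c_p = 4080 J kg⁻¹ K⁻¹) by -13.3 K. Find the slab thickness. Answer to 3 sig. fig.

Heat input Q = F Δt = -152 × 4.75×10^7 s = -7.22×10^9 J/m².
Required areal heat capacity C = Q / ΔT = 5.43×10^8 J/(m²·K).
Depth D = C / (ρ c_p) = 5.43×10^8 / (1030 × 4080) = 129 m.

129 m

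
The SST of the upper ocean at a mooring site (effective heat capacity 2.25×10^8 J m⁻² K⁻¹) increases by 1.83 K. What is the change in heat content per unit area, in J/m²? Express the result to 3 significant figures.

4.12×10^8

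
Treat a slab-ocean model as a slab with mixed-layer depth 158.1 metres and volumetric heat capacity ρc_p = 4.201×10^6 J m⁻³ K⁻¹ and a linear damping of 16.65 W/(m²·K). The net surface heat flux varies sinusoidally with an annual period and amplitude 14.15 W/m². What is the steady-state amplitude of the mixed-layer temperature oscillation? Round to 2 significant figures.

Areal heat capacity C = ρc_p × D = 4.201×10^6 × 158.1 = 6.64×10^8 J/(m^2 K).
Angular frequency ω = 2π / T = 2π / 3.15×10^7 s = 1.99×10^-7 s⁻¹.
√((Cω)² + λ²) = √((132)² + 16.65²) = 133 W/(m²·K).
Amplitude A = F₀ / √((Cω)²+λ²) = 14.15 / 133 = 0.106 K.

0.11 K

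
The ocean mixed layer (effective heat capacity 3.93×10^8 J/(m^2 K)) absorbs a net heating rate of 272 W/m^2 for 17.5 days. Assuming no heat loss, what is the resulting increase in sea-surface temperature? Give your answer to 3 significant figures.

Areal heat capacity C = 3.93×10^8 J/(m^2 K) (given).
Net heat input Q = F Δt = 272 × (17.5 days × 86400 s/day) = 4.11×10^8 J/m².
ΔT = Q / C = 4.11×10^8 / 3.93×10^8 = 1.05 K.

1.05 K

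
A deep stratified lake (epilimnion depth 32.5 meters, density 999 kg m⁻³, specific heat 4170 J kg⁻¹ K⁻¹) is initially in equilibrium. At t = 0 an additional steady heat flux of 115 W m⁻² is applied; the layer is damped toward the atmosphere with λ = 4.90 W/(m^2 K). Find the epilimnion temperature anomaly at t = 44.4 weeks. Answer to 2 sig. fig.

Areal heat capacity C = ρ c_p D = 999 × 4170 × 32.5 = 1.35×10^8 J m⁻² K⁻¹.
τ = C / λ = 1.35×10^8 / 4.90 = 2.76×10^7 s.
Equilibrium anomaly ΔT_eq = F / λ = 115 / 4.90 = 23.5 K.
t = 44.4 weeks = 2.69×10^7 s, so t/τ = 0.972.
ΔT(t) = ΔT_eq (1 − e^(−t/τ)) = 23.5 × (1 − e^−0.972) = 14.6 K.

15 K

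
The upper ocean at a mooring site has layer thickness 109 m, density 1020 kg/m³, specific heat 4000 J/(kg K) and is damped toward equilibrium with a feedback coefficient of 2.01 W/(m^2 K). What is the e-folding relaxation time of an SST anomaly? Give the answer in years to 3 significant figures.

Areal heat capacity C = ρ c_p D = 1020 × 4000 × 109 = 4.45×10^8 J/(m²·K).
Relaxation time τ = C / λ = 4.45×10^8 / 2.01 = 2.21×10^8 s.
In years: 2.21×10^8 s / (3.156×10^7 s/year) = 7.01 years.

7.01 years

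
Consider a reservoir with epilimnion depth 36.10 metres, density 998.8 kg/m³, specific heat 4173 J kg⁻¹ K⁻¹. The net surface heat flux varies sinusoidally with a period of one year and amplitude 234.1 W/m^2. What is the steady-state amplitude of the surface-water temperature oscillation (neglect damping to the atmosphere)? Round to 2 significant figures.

7.8 K

Areal heat capacity C = ρ c_p D = 998.8 × 4173 × 36.10 = 1.50×10^8 J/(m^2 K).
Angular frequency ω = 2π / T = 2π / 3.15×10^7 s = 1.99×10^-7 s⁻¹.
Cω = 1.50×10^8 × 1.99×10^-7 = 30.0 W/(m²·K).
Amplitude A = F₀ / (Cω) = 234.1 / 30.0 = 7.81 K.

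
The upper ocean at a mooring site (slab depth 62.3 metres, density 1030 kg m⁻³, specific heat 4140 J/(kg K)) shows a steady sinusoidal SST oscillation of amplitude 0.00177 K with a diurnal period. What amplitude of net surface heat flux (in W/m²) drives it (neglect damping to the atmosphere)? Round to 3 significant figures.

34.2

Areal heat capacity C = ρ c_p D = 1030 × 4140 × 62.3 = 2.66×10^8 J/(m^2 K).
ω = 2π / 86400 s = 7.27×10^-5 s⁻¹.
Cω = 2.66×10^8 × 7.27×10^-5 = 19300 W/(m²·K).
F₀ = A × Cω = 0.00177 × 19300 = 34.2 W/m².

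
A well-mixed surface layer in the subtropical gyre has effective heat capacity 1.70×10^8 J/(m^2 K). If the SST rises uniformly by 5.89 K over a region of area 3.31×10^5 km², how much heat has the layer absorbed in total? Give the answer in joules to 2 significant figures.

Areal heat capacity C = 1.70×10^8 J/(m^2 K) (given).
Heat per unit area: q = C ΔT = 1.70×10^8 × 5.89 = 1.00×10^9 J/m².
Total heat: Q = q × A = 1.00×10^9 × (3.31×10^5 × 10⁶ m²) = 3.31×10^20 J.

3.3×10^20 J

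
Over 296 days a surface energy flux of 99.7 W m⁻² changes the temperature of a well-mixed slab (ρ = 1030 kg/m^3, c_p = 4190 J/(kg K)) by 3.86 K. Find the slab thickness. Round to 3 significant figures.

153 m

Heat input Q = F Δt = 99.7 × 2.56×10^7 s = 2.55×10^9 J/m².
Required areal heat capacity C = Q / ΔT = 6.61×10^8 J/(m²·K).
Depth D = C / (ρ c_p) = 6.61×10^8 / (1030 × 4190) = 153 m.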